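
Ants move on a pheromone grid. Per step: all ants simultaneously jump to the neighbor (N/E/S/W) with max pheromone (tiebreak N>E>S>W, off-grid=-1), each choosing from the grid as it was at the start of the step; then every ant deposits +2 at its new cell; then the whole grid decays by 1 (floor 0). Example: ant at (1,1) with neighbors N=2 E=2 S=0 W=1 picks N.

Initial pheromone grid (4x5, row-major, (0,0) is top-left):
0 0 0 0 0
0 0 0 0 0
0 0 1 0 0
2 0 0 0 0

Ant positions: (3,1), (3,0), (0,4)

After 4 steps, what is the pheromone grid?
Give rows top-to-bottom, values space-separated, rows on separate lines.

After step 1: ants at (3,0),(2,0),(1,4)
  0 0 0 0 0
  0 0 0 0 1
  1 0 0 0 0
  3 0 0 0 0
After step 2: ants at (2,0),(3,0),(0,4)
  0 0 0 0 1
  0 0 0 0 0
  2 0 0 0 0
  4 0 0 0 0
After step 3: ants at (3,0),(2,0),(1,4)
  0 0 0 0 0
  0 0 0 0 1
  3 0 0 0 0
  5 0 0 0 0
After step 4: ants at (2,0),(3,0),(0,4)
  0 0 0 0 1
  0 0 0 0 0
  4 0 0 0 0
  6 0 0 0 0

0 0 0 0 1
0 0 0 0 0
4 0 0 0 0
6 0 0 0 0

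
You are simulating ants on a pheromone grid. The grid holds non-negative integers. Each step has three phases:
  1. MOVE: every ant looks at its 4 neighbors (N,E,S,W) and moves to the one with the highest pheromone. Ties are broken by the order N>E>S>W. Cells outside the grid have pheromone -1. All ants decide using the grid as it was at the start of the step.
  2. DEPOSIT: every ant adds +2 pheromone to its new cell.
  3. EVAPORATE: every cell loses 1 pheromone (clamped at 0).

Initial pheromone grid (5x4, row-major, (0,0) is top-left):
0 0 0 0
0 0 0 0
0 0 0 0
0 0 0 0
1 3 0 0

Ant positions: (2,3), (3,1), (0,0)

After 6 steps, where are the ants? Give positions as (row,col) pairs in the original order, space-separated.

Step 1: ant0:(2,3)->N->(1,3) | ant1:(3,1)->S->(4,1) | ant2:(0,0)->E->(0,1)
  grid max=4 at (4,1)
Step 2: ant0:(1,3)->N->(0,3) | ant1:(4,1)->N->(3,1) | ant2:(0,1)->E->(0,2)
  grid max=3 at (4,1)
Step 3: ant0:(0,3)->W->(0,2) | ant1:(3,1)->S->(4,1) | ant2:(0,2)->E->(0,3)
  grid max=4 at (4,1)
Step 4: ant0:(0,2)->E->(0,3) | ant1:(4,1)->N->(3,1) | ant2:(0,3)->W->(0,2)
  grid max=3 at (0,2)
Step 5: ant0:(0,3)->W->(0,2) | ant1:(3,1)->S->(4,1) | ant2:(0,2)->E->(0,3)
  grid max=4 at (0,2)
Step 6: ant0:(0,2)->E->(0,3) | ant1:(4,1)->N->(3,1) | ant2:(0,3)->W->(0,2)
  grid max=5 at (0,2)

(0,3) (3,1) (0,2)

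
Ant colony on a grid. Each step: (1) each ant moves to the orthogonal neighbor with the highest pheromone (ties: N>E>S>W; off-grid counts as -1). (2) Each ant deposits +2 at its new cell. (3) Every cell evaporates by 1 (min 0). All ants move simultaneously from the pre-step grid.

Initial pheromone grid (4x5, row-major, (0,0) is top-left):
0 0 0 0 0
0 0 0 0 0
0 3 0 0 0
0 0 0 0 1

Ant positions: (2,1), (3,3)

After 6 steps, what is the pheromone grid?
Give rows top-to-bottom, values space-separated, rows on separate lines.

After step 1: ants at (1,1),(3,4)
  0 0 0 0 0
  0 1 0 0 0
  0 2 0 0 0
  0 0 0 0 2
After step 2: ants at (2,1),(2,4)
  0 0 0 0 0
  0 0 0 0 0
  0 3 0 0 1
  0 0 0 0 1
After step 3: ants at (1,1),(3,4)
  0 0 0 0 0
  0 1 0 0 0
  0 2 0 0 0
  0 0 0 0 2
After step 4: ants at (2,1),(2,4)
  0 0 0 0 0
  0 0 0 0 0
  0 3 0 0 1
  0 0 0 0 1
After step 5: ants at (1,1),(3,4)
  0 0 0 0 0
  0 1 0 0 0
  0 2 0 0 0
  0 0 0 0 2
After step 6: ants at (2,1),(2,4)
  0 0 0 0 0
  0 0 0 0 0
  0 3 0 0 1
  0 0 0 0 1

0 0 0 0 0
0 0 0 0 0
0 3 0 0 1
0 0 0 0 1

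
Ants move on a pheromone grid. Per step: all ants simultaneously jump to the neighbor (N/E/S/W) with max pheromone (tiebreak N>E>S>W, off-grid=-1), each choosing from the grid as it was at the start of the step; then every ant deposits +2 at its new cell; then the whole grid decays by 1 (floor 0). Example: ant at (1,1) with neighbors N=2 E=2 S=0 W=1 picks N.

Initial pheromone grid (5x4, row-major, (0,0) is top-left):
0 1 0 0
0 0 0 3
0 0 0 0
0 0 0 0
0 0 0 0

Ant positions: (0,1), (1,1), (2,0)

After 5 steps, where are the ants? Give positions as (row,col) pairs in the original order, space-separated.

Step 1: ant0:(0,1)->E->(0,2) | ant1:(1,1)->N->(0,1) | ant2:(2,0)->N->(1,0)
  grid max=2 at (0,1)
Step 2: ant0:(0,2)->W->(0,1) | ant1:(0,1)->E->(0,2) | ant2:(1,0)->N->(0,0)
  grid max=3 at (0,1)
Step 3: ant0:(0,1)->E->(0,2) | ant1:(0,2)->W->(0,1) | ant2:(0,0)->E->(0,1)
  grid max=6 at (0,1)
Step 4: ant0:(0,2)->W->(0,1) | ant1:(0,1)->E->(0,2) | ant2:(0,1)->E->(0,2)
  grid max=7 at (0,1)
Step 5: ant0:(0,1)->E->(0,2) | ant1:(0,2)->W->(0,1) | ant2:(0,2)->W->(0,1)
  grid max=10 at (0,1)

(0,2) (0,1) (0,1)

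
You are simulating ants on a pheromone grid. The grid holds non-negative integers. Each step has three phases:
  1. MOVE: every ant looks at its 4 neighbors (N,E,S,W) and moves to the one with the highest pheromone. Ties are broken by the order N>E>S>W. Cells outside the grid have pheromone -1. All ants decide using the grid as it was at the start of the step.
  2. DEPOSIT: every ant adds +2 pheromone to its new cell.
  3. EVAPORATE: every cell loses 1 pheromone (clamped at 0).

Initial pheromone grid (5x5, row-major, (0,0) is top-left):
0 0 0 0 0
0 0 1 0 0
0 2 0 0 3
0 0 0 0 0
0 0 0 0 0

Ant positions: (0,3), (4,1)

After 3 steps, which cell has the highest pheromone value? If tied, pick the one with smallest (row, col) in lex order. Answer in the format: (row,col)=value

Step 1: ant0:(0,3)->E->(0,4) | ant1:(4,1)->N->(3,1)
  grid max=2 at (2,4)
Step 2: ant0:(0,4)->S->(1,4) | ant1:(3,1)->N->(2,1)
  grid max=2 at (2,1)
Step 3: ant0:(1,4)->S->(2,4) | ant1:(2,1)->N->(1,1)
  grid max=2 at (2,4)
Final grid:
  0 0 0 0 0
  0 1 0 0 0
  0 1 0 0 2
  0 0 0 0 0
  0 0 0 0 0
Max pheromone 2 at (2,4)

Answer: (2,4)=2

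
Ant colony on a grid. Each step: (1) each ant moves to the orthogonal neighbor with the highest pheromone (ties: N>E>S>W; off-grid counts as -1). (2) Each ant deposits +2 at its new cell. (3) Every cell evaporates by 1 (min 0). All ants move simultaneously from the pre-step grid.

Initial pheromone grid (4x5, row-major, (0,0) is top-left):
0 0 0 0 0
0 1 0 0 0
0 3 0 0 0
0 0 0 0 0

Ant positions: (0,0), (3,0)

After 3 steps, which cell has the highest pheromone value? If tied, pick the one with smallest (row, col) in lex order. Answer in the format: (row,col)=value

Answer: (2,1)=2

Derivation:
Step 1: ant0:(0,0)->E->(0,1) | ant1:(3,0)->N->(2,0)
  grid max=2 at (2,1)
Step 2: ant0:(0,1)->E->(0,2) | ant1:(2,0)->E->(2,1)
  grid max=3 at (2,1)
Step 3: ant0:(0,2)->E->(0,3) | ant1:(2,1)->N->(1,1)
  grid max=2 at (2,1)
Final grid:
  0 0 0 1 0
  0 1 0 0 0
  0 2 0 0 0
  0 0 0 0 0
Max pheromone 2 at (2,1)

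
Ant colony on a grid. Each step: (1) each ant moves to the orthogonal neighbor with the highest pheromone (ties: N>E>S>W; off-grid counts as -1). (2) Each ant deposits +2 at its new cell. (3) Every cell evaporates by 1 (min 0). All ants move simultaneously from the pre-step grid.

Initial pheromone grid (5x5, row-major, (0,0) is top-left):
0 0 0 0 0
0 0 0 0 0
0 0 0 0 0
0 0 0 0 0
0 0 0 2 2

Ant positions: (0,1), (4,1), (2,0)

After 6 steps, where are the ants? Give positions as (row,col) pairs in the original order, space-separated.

Step 1: ant0:(0,1)->E->(0,2) | ant1:(4,1)->N->(3,1) | ant2:(2,0)->N->(1,0)
  grid max=1 at (0,2)
Step 2: ant0:(0,2)->E->(0,3) | ant1:(3,1)->N->(2,1) | ant2:(1,0)->N->(0,0)
  grid max=1 at (0,0)
Step 3: ant0:(0,3)->E->(0,4) | ant1:(2,1)->N->(1,1) | ant2:(0,0)->E->(0,1)
  grid max=1 at (0,1)
Step 4: ant0:(0,4)->S->(1,4) | ant1:(1,1)->N->(0,1) | ant2:(0,1)->S->(1,1)
  grid max=2 at (0,1)
Step 5: ant0:(1,4)->N->(0,4) | ant1:(0,1)->S->(1,1) | ant2:(1,1)->N->(0,1)
  grid max=3 at (0,1)
Step 6: ant0:(0,4)->S->(1,4) | ant1:(1,1)->N->(0,1) | ant2:(0,1)->S->(1,1)
  grid max=4 at (0,1)

(1,4) (0,1) (1,1)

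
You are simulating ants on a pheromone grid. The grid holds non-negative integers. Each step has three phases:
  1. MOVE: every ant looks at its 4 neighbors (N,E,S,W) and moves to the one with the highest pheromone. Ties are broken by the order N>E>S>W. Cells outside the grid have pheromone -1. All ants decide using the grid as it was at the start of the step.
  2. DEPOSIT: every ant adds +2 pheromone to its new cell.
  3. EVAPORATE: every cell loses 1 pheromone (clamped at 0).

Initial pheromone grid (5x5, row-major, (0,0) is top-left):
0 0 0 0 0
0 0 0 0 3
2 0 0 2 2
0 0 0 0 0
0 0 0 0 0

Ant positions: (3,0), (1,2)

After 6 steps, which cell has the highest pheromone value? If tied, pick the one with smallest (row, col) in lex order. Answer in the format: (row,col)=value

Step 1: ant0:(3,0)->N->(2,0) | ant1:(1,2)->N->(0,2)
  grid max=3 at (2,0)
Step 2: ant0:(2,0)->N->(1,0) | ant1:(0,2)->E->(0,3)
  grid max=2 at (2,0)
Step 3: ant0:(1,0)->S->(2,0) | ant1:(0,3)->E->(0,4)
  grid max=3 at (2,0)
Step 4: ant0:(2,0)->N->(1,0) | ant1:(0,4)->S->(1,4)
  grid max=2 at (2,0)
Step 5: ant0:(1,0)->S->(2,0) | ant1:(1,4)->N->(0,4)
  grid max=3 at (2,0)
Step 6: ant0:(2,0)->N->(1,0) | ant1:(0,4)->S->(1,4)
  grid max=2 at (2,0)
Final grid:
  0 0 0 0 0
  1 0 0 0 1
  2 0 0 0 0
  0 0 0 0 0
  0 0 0 0 0
Max pheromone 2 at (2,0)

Answer: (2,0)=2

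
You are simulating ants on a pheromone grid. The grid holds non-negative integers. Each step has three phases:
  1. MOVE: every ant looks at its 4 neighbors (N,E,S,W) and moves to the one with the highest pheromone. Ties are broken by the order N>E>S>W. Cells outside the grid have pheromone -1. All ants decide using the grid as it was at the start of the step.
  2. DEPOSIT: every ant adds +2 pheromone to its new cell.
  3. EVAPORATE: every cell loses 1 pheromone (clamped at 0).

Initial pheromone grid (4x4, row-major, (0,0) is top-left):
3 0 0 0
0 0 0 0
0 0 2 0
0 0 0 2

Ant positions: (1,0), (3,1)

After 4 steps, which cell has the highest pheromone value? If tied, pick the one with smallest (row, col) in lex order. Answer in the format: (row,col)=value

Answer: (0,0)=3

Derivation:
Step 1: ant0:(1,0)->N->(0,0) | ant1:(3,1)->N->(2,1)
  grid max=4 at (0,0)
Step 2: ant0:(0,0)->E->(0,1) | ant1:(2,1)->E->(2,2)
  grid max=3 at (0,0)
Step 3: ant0:(0,1)->W->(0,0) | ant1:(2,2)->N->(1,2)
  grid max=4 at (0,0)
Step 4: ant0:(0,0)->E->(0,1) | ant1:(1,2)->S->(2,2)
  grid max=3 at (0,0)
Final grid:
  3 1 0 0
  0 0 0 0
  0 0 2 0
  0 0 0 0
Max pheromone 3 at (0,0)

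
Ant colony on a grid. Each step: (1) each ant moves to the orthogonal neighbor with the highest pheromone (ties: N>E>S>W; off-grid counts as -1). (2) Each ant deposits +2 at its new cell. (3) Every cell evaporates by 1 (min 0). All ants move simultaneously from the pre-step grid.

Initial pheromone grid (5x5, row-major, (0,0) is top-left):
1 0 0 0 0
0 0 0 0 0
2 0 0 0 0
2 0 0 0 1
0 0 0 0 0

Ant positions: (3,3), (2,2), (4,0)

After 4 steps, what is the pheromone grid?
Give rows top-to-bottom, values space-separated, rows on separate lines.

After step 1: ants at (3,4),(1,2),(3,0)
  0 0 0 0 0
  0 0 1 0 0
  1 0 0 0 0
  3 0 0 0 2
  0 0 0 0 0
After step 2: ants at (2,4),(0,2),(2,0)
  0 0 1 0 0
  0 0 0 0 0
  2 0 0 0 1
  2 0 0 0 1
  0 0 0 0 0
After step 3: ants at (3,4),(0,3),(3,0)
  0 0 0 1 0
  0 0 0 0 0
  1 0 0 0 0
  3 0 0 0 2
  0 0 0 0 0
After step 4: ants at (2,4),(0,4),(2,0)
  0 0 0 0 1
  0 0 0 0 0
  2 0 0 0 1
  2 0 0 0 1
  0 0 0 0 0

0 0 0 0 1
0 0 0 0 0
2 0 0 0 1
2 0 0 0 1
0 0 0 0 0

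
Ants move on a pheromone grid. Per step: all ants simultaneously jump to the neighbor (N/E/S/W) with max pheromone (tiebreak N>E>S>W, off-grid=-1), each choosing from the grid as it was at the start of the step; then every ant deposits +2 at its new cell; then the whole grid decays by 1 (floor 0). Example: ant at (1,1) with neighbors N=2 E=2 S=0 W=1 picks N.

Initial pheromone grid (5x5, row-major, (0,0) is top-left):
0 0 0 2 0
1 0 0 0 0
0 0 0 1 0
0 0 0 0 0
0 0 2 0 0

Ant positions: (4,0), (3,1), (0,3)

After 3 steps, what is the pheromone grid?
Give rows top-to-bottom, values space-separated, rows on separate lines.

After step 1: ants at (3,0),(2,1),(0,4)
  0 0 0 1 1
  0 0 0 0 0
  0 1 0 0 0
  1 0 0 0 0
  0 0 1 0 0
After step 2: ants at (2,0),(1,1),(0,3)
  0 0 0 2 0
  0 1 0 0 0
  1 0 0 0 0
  0 0 0 0 0
  0 0 0 0 0
After step 3: ants at (1,0),(0,1),(0,4)
  0 1 0 1 1
  1 0 0 0 0
  0 0 0 0 0
  0 0 0 0 0
  0 0 0 0 0

0 1 0 1 1
1 0 0 0 0
0 0 0 0 0
0 0 0 0 0
0 0 0 0 0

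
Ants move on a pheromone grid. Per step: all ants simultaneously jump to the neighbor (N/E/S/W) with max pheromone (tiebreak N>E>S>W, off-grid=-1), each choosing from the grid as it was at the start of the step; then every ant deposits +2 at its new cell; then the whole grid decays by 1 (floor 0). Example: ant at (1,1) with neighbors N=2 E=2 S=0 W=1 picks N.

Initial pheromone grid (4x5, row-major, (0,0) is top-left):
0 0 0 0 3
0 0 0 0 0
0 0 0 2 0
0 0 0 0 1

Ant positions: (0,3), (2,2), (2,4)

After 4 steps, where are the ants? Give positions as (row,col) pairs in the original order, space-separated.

Step 1: ant0:(0,3)->E->(0,4) | ant1:(2,2)->E->(2,3) | ant2:(2,4)->W->(2,3)
  grid max=5 at (2,3)
Step 2: ant0:(0,4)->S->(1,4) | ant1:(2,3)->N->(1,3) | ant2:(2,3)->N->(1,3)
  grid max=4 at (2,3)
Step 3: ant0:(1,4)->N->(0,4) | ant1:(1,3)->S->(2,3) | ant2:(1,3)->S->(2,3)
  grid max=7 at (2,3)
Step 4: ant0:(0,4)->S->(1,4) | ant1:(2,3)->N->(1,3) | ant2:(2,3)->N->(1,3)
  grid max=6 at (2,3)

(1,4) (1,3) (1,3)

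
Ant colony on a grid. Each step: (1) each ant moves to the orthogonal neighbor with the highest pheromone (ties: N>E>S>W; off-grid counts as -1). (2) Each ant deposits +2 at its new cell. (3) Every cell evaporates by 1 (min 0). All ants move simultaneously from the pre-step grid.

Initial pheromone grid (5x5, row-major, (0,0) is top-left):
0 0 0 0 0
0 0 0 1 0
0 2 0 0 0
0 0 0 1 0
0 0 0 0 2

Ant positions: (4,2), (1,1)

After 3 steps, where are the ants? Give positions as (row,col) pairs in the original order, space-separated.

Step 1: ant0:(4,2)->N->(3,2) | ant1:(1,1)->S->(2,1)
  grid max=3 at (2,1)
Step 2: ant0:(3,2)->N->(2,2) | ant1:(2,1)->N->(1,1)
  grid max=2 at (2,1)
Step 3: ant0:(2,2)->W->(2,1) | ant1:(1,1)->S->(2,1)
  grid max=5 at (2,1)

(2,1) (2,1)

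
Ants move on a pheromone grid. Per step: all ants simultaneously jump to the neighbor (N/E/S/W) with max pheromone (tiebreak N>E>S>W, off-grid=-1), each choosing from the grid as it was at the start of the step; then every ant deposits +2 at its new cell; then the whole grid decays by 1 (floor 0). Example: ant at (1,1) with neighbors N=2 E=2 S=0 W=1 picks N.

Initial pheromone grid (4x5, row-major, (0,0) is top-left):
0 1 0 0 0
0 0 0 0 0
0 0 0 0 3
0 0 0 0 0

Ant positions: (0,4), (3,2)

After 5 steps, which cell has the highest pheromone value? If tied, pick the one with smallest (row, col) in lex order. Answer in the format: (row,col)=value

Step 1: ant0:(0,4)->S->(1,4) | ant1:(3,2)->N->(2,2)
  grid max=2 at (2,4)
Step 2: ant0:(1,4)->S->(2,4) | ant1:(2,2)->N->(1,2)
  grid max=3 at (2,4)
Step 3: ant0:(2,4)->N->(1,4) | ant1:(1,2)->N->(0,2)
  grid max=2 at (2,4)
Step 4: ant0:(1,4)->S->(2,4) | ant1:(0,2)->E->(0,3)
  grid max=3 at (2,4)
Step 5: ant0:(2,4)->N->(1,4) | ant1:(0,3)->E->(0,4)
  grid max=2 at (2,4)
Final grid:
  0 0 0 0 1
  0 0 0 0 1
  0 0 0 0 2
  0 0 0 0 0
Max pheromone 2 at (2,4)

Answer: (2,4)=2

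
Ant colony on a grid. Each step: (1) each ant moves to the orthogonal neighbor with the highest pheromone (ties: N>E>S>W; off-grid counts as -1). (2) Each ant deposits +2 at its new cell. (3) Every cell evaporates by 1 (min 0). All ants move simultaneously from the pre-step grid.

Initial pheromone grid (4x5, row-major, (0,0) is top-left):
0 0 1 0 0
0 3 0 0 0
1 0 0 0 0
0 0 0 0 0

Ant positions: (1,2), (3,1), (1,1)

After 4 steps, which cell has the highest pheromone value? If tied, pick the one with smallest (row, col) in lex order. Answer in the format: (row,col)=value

Answer: (1,1)=11

Derivation:
Step 1: ant0:(1,2)->W->(1,1) | ant1:(3,1)->N->(2,1) | ant2:(1,1)->N->(0,1)
  grid max=4 at (1,1)
Step 2: ant0:(1,1)->N->(0,1) | ant1:(2,1)->N->(1,1) | ant2:(0,1)->S->(1,1)
  grid max=7 at (1,1)
Step 3: ant0:(0,1)->S->(1,1) | ant1:(1,1)->N->(0,1) | ant2:(1,1)->N->(0,1)
  grid max=8 at (1,1)
Step 4: ant0:(1,1)->N->(0,1) | ant1:(0,1)->S->(1,1) | ant2:(0,1)->S->(1,1)
  grid max=11 at (1,1)
Final grid:
  0 6 0 0 0
  0 11 0 0 0
  0 0 0 0 0
  0 0 0 0 0
Max pheromone 11 at (1,1)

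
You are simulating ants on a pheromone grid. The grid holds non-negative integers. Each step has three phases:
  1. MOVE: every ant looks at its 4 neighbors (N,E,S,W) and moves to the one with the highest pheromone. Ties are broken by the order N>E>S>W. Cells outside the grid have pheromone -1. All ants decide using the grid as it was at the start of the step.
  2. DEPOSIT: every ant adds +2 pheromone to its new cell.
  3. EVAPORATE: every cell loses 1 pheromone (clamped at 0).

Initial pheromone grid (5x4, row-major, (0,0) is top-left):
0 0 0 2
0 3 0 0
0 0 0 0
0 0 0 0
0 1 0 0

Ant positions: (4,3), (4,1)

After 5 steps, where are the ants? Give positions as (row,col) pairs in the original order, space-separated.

Step 1: ant0:(4,3)->N->(3,3) | ant1:(4,1)->N->(3,1)
  grid max=2 at (1,1)
Step 2: ant0:(3,3)->N->(2,3) | ant1:(3,1)->N->(2,1)
  grid max=1 at (1,1)
Step 3: ant0:(2,3)->N->(1,3) | ant1:(2,1)->N->(1,1)
  grid max=2 at (1,1)
Step 4: ant0:(1,3)->N->(0,3) | ant1:(1,1)->N->(0,1)
  grid max=1 at (0,1)
Step 5: ant0:(0,3)->S->(1,3) | ant1:(0,1)->S->(1,1)
  grid max=2 at (1,1)

(1,3) (1,1)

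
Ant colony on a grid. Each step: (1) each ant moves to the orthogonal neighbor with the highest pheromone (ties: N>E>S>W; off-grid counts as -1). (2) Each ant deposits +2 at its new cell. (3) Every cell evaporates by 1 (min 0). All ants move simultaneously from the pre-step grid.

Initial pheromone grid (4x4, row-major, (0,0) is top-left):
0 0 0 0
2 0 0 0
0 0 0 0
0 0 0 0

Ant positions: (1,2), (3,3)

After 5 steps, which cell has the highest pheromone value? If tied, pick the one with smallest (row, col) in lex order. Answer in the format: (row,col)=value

Step 1: ant0:(1,2)->N->(0,2) | ant1:(3,3)->N->(2,3)
  grid max=1 at (0,2)
Step 2: ant0:(0,2)->E->(0,3) | ant1:(2,3)->N->(1,3)
  grid max=1 at (0,3)
Step 3: ant0:(0,3)->S->(1,3) | ant1:(1,3)->N->(0,3)
  grid max=2 at (0,3)
Step 4: ant0:(1,3)->N->(0,3) | ant1:(0,3)->S->(1,3)
  grid max=3 at (0,3)
Step 5: ant0:(0,3)->S->(1,3) | ant1:(1,3)->N->(0,3)
  grid max=4 at (0,3)
Final grid:
  0 0 0 4
  0 0 0 4
  0 0 0 0
  0 0 0 0
Max pheromone 4 at (0,3)

Answer: (0,3)=4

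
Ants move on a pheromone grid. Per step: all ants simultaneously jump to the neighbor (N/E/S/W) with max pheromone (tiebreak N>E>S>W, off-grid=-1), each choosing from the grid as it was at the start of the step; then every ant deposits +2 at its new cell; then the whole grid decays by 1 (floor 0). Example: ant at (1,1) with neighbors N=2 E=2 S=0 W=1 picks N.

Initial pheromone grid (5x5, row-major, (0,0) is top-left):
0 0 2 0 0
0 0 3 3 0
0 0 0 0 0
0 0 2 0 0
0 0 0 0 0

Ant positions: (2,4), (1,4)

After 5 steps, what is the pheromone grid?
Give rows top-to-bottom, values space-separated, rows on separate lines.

After step 1: ants at (1,4),(1,3)
  0 0 1 0 0
  0 0 2 4 1
  0 0 0 0 0
  0 0 1 0 0
  0 0 0 0 0
After step 2: ants at (1,3),(1,2)
  0 0 0 0 0
  0 0 3 5 0
  0 0 0 0 0
  0 0 0 0 0
  0 0 0 0 0
After step 3: ants at (1,2),(1,3)
  0 0 0 0 0
  0 0 4 6 0
  0 0 0 0 0
  0 0 0 0 0
  0 0 0 0 0
After step 4: ants at (1,3),(1,2)
  0 0 0 0 0
  0 0 5 7 0
  0 0 0 0 0
  0 0 0 0 0
  0 0 0 0 0
After step 5: ants at (1,2),(1,3)
  0 0 0 0 0
  0 0 6 8 0
  0 0 0 0 0
  0 0 0 0 0
  0 0 0 0 0

0 0 0 0 0
0 0 6 8 0
0 0 0 0 0
0 0 0 0 0
0 0 0 0 0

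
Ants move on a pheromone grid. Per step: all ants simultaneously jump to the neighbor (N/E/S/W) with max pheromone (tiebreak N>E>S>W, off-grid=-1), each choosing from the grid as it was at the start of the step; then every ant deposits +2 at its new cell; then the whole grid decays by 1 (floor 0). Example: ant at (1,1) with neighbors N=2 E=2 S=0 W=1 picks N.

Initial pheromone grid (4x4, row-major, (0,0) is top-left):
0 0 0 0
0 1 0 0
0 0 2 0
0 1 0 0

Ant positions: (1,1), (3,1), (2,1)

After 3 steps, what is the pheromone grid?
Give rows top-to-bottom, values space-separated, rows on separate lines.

After step 1: ants at (0,1),(2,1),(2,2)
  0 1 0 0
  0 0 0 0
  0 1 3 0
  0 0 0 0
After step 2: ants at (0,2),(2,2),(2,1)
  0 0 1 0
  0 0 0 0
  0 2 4 0
  0 0 0 0
After step 3: ants at (0,3),(2,1),(2,2)
  0 0 0 1
  0 0 0 0
  0 3 5 0
  0 0 0 0

0 0 0 1
0 0 0 0
0 3 5 0
0 0 0 0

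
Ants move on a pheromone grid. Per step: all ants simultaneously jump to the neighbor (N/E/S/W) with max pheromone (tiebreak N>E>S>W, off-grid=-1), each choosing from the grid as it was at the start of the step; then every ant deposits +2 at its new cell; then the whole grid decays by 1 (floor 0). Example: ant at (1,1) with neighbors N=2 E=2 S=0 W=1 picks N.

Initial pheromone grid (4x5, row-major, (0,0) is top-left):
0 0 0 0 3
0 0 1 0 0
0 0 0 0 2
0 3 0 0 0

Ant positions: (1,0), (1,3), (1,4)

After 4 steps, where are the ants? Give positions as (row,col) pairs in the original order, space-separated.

Step 1: ant0:(1,0)->N->(0,0) | ant1:(1,3)->W->(1,2) | ant2:(1,4)->N->(0,4)
  grid max=4 at (0,4)
Step 2: ant0:(0,0)->E->(0,1) | ant1:(1,2)->N->(0,2) | ant2:(0,4)->S->(1,4)
  grid max=3 at (0,4)
Step 3: ant0:(0,1)->E->(0,2) | ant1:(0,2)->S->(1,2) | ant2:(1,4)->N->(0,4)
  grid max=4 at (0,4)
Step 4: ant0:(0,2)->S->(1,2) | ant1:(1,2)->N->(0,2) | ant2:(0,4)->S->(1,4)
  grid max=3 at (0,2)

(1,2) (0,2) (1,4)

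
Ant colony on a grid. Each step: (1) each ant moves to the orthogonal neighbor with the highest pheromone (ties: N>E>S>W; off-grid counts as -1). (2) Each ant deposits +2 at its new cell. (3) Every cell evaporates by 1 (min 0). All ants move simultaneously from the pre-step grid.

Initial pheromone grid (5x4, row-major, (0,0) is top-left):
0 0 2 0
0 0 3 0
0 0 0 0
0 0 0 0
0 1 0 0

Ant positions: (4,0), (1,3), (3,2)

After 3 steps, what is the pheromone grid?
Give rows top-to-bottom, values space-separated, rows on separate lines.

After step 1: ants at (4,1),(1,2),(2,2)
  0 0 1 0
  0 0 4 0
  0 0 1 0
  0 0 0 0
  0 2 0 0
After step 2: ants at (3,1),(0,2),(1,2)
  0 0 2 0
  0 0 5 0
  0 0 0 0
  0 1 0 0
  0 1 0 0
After step 3: ants at (4,1),(1,2),(0,2)
  0 0 3 0
  0 0 6 0
  0 0 0 0
  0 0 0 0
  0 2 0 0

0 0 3 0
0 0 6 0
0 0 0 0
0 0 0 0
0 2 0 0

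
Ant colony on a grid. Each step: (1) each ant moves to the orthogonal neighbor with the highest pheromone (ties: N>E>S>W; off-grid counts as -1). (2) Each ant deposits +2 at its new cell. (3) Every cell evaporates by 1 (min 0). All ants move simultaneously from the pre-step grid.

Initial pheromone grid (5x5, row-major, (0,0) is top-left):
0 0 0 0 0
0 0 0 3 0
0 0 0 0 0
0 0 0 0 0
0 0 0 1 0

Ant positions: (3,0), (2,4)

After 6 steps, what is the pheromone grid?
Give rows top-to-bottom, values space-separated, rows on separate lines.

After step 1: ants at (2,0),(1,4)
  0 0 0 0 0
  0 0 0 2 1
  1 0 0 0 0
  0 0 0 0 0
  0 0 0 0 0
After step 2: ants at (1,0),(1,3)
  0 0 0 0 0
  1 0 0 3 0
  0 0 0 0 0
  0 0 0 0 0
  0 0 0 0 0
After step 3: ants at (0,0),(0,3)
  1 0 0 1 0
  0 0 0 2 0
  0 0 0 0 0
  0 0 0 0 0
  0 0 0 0 0
After step 4: ants at (0,1),(1,3)
  0 1 0 0 0
  0 0 0 3 0
  0 0 0 0 0
  0 0 0 0 0
  0 0 0 0 0
After step 5: ants at (0,2),(0,3)
  0 0 1 1 0
  0 0 0 2 0
  0 0 0 0 0
  0 0 0 0 0
  0 0 0 0 0
After step 6: ants at (0,3),(1,3)
  0 0 0 2 0
  0 0 0 3 0
  0 0 0 0 0
  0 0 0 0 0
  0 0 0 0 0

0 0 0 2 0
0 0 0 3 0
0 0 0 0 0
0 0 0 0 0
0 0 0 0 0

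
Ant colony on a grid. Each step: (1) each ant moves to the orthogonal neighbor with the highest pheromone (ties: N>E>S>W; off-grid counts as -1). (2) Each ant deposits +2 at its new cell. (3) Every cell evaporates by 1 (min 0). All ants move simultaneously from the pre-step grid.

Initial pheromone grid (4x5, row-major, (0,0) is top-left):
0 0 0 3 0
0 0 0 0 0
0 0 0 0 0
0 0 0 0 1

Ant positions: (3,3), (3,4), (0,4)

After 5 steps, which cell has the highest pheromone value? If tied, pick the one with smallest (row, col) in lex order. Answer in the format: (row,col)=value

Step 1: ant0:(3,3)->E->(3,4) | ant1:(3,4)->N->(2,4) | ant2:(0,4)->W->(0,3)
  grid max=4 at (0,3)
Step 2: ant0:(3,4)->N->(2,4) | ant1:(2,4)->S->(3,4) | ant2:(0,3)->E->(0,4)
  grid max=3 at (0,3)
Step 3: ant0:(2,4)->S->(3,4) | ant1:(3,4)->N->(2,4) | ant2:(0,4)->W->(0,3)
  grid max=4 at (0,3)
Step 4: ant0:(3,4)->N->(2,4) | ant1:(2,4)->S->(3,4) | ant2:(0,3)->E->(0,4)
  grid max=5 at (3,4)
Step 5: ant0:(2,4)->S->(3,4) | ant1:(3,4)->N->(2,4) | ant2:(0,4)->W->(0,3)
  grid max=6 at (3,4)
Final grid:
  0 0 0 4 0
  0 0 0 0 0
  0 0 0 0 5
  0 0 0 0 6
Max pheromone 6 at (3,4)

Answer: (3,4)=6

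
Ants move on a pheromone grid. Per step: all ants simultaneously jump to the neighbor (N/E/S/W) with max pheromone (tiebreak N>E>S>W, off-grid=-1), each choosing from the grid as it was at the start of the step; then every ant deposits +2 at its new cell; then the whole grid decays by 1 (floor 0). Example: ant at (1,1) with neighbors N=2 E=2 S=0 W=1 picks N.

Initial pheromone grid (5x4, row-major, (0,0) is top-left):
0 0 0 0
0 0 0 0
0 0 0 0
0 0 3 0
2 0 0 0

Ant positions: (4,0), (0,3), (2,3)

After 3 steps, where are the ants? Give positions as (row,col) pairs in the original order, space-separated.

Step 1: ant0:(4,0)->N->(3,0) | ant1:(0,3)->S->(1,3) | ant2:(2,3)->N->(1,3)
  grid max=3 at (1,3)
Step 2: ant0:(3,0)->S->(4,0) | ant1:(1,3)->N->(0,3) | ant2:(1,3)->N->(0,3)
  grid max=3 at (0,3)
Step 3: ant0:(4,0)->N->(3,0) | ant1:(0,3)->S->(1,3) | ant2:(0,3)->S->(1,3)
  grid max=5 at (1,3)

(3,0) (1,3) (1,3)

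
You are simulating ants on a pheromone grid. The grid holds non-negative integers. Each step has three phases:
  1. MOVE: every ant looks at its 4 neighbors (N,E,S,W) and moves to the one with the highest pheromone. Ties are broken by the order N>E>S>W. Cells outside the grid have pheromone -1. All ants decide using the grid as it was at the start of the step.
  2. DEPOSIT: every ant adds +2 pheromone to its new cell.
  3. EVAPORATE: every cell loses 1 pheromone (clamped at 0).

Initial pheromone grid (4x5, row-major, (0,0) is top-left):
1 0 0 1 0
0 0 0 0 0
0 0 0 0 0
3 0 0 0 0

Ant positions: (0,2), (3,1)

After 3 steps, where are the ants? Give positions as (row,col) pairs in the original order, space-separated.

Step 1: ant0:(0,2)->E->(0,3) | ant1:(3,1)->W->(3,0)
  grid max=4 at (3,0)
Step 2: ant0:(0,3)->E->(0,4) | ant1:(3,0)->N->(2,0)
  grid max=3 at (3,0)
Step 3: ant0:(0,4)->W->(0,3) | ant1:(2,0)->S->(3,0)
  grid max=4 at (3,0)

(0,3) (3,0)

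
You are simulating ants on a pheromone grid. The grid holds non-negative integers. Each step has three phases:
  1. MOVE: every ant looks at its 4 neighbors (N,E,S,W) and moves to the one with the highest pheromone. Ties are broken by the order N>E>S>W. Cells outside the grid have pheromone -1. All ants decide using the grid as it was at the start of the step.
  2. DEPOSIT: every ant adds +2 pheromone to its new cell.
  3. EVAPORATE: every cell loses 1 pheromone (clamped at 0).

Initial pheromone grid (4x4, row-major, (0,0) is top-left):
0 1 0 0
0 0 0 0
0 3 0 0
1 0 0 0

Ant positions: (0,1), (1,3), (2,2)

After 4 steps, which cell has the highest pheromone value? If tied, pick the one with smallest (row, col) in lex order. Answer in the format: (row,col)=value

Step 1: ant0:(0,1)->E->(0,2) | ant1:(1,3)->N->(0,3) | ant2:(2,2)->W->(2,1)
  grid max=4 at (2,1)
Step 2: ant0:(0,2)->E->(0,3) | ant1:(0,3)->W->(0,2) | ant2:(2,1)->N->(1,1)
  grid max=3 at (2,1)
Step 3: ant0:(0,3)->W->(0,2) | ant1:(0,2)->E->(0,3) | ant2:(1,1)->S->(2,1)
  grid max=4 at (2,1)
Step 4: ant0:(0,2)->E->(0,3) | ant1:(0,3)->W->(0,2) | ant2:(2,1)->N->(1,1)
  grid max=4 at (0,2)
Final grid:
  0 0 4 4
  0 1 0 0
  0 3 0 0
  0 0 0 0
Max pheromone 4 at (0,2)

Answer: (0,2)=4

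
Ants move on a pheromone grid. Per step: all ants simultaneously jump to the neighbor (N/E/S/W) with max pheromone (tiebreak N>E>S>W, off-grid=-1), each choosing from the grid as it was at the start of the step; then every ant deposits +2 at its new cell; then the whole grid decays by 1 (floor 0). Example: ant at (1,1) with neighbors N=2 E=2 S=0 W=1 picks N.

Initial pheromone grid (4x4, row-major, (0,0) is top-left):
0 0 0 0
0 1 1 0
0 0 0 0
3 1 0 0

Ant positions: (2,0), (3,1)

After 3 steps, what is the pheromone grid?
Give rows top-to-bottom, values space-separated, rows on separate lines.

After step 1: ants at (3,0),(3,0)
  0 0 0 0
  0 0 0 0
  0 0 0 0
  6 0 0 0
After step 2: ants at (2,0),(2,0)
  0 0 0 0
  0 0 0 0
  3 0 0 0
  5 0 0 0
After step 3: ants at (3,0),(3,0)
  0 0 0 0
  0 0 0 0
  2 0 0 0
  8 0 0 0

0 0 0 0
0 0 0 0
2 0 0 0
8 0 0 0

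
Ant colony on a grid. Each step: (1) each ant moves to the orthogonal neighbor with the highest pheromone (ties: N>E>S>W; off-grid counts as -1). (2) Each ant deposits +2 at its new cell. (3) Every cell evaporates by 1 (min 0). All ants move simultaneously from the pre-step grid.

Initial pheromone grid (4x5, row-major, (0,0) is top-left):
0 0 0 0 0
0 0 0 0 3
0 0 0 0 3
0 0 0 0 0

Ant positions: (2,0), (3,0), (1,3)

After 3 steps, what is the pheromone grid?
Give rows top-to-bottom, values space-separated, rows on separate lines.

After step 1: ants at (1,0),(2,0),(1,4)
  0 0 0 0 0
  1 0 0 0 4
  1 0 0 0 2
  0 0 0 0 0
After step 2: ants at (2,0),(1,0),(2,4)
  0 0 0 0 0
  2 0 0 0 3
  2 0 0 0 3
  0 0 0 0 0
After step 3: ants at (1,0),(2,0),(1,4)
  0 0 0 0 0
  3 0 0 0 4
  3 0 0 0 2
  0 0 0 0 0

0 0 0 0 0
3 0 0 0 4
3 0 0 0 2
0 0 0 0 0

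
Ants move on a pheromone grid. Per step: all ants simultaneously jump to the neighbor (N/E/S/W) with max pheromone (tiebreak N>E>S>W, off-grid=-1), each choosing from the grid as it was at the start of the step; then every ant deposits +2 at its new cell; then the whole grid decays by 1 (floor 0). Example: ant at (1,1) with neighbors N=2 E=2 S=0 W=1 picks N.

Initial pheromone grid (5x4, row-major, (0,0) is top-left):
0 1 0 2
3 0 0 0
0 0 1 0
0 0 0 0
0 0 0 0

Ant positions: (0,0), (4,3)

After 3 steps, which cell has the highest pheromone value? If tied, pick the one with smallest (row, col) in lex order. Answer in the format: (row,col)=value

Step 1: ant0:(0,0)->S->(1,0) | ant1:(4,3)->N->(3,3)
  grid max=4 at (1,0)
Step 2: ant0:(1,0)->N->(0,0) | ant1:(3,3)->N->(2,3)
  grid max=3 at (1,0)
Step 3: ant0:(0,0)->S->(1,0) | ant1:(2,3)->N->(1,3)
  grid max=4 at (1,0)
Final grid:
  0 0 0 0
  4 0 0 1
  0 0 0 0
  0 0 0 0
  0 0 0 0
Max pheromone 4 at (1,0)

Answer: (1,0)=4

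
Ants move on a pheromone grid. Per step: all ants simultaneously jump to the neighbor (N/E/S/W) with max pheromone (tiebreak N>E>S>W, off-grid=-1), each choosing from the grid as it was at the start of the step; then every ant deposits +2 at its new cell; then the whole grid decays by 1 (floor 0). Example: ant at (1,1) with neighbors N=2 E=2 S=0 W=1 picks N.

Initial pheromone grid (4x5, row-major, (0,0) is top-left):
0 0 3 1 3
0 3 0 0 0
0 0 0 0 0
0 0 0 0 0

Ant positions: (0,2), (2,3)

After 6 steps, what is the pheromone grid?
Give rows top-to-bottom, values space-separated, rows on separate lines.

After step 1: ants at (0,3),(1,3)
  0 0 2 2 2
  0 2 0 1 0
  0 0 0 0 0
  0 0 0 0 0
After step 2: ants at (0,4),(0,3)
  0 0 1 3 3
  0 1 0 0 0
  0 0 0 0 0
  0 0 0 0 0
After step 3: ants at (0,3),(0,4)
  0 0 0 4 4
  0 0 0 0 0
  0 0 0 0 0
  0 0 0 0 0
After step 4: ants at (0,4),(0,3)
  0 0 0 5 5
  0 0 0 0 0
  0 0 0 0 0
  0 0 0 0 0
After step 5: ants at (0,3),(0,4)
  0 0 0 6 6
  0 0 0 0 0
  0 0 0 0 0
  0 0 0 0 0
After step 6: ants at (0,4),(0,3)
  0 0 0 7 7
  0 0 0 0 0
  0 0 0 0 0
  0 0 0 0 0

0 0 0 7 7
0 0 0 0 0
0 0 0 0 0
0 0 0 0 0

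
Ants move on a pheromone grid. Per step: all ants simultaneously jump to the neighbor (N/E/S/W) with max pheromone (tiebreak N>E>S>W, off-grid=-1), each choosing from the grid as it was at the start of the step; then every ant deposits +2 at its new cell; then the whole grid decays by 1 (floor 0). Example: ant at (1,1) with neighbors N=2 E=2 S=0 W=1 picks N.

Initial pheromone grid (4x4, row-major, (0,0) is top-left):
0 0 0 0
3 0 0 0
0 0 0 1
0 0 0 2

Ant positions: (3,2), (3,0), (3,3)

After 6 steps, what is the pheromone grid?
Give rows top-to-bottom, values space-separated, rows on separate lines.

After step 1: ants at (3,3),(2,0),(2,3)
  0 0 0 0
  2 0 0 0
  1 0 0 2
  0 0 0 3
After step 2: ants at (2,3),(1,0),(3,3)
  0 0 0 0
  3 0 0 0
  0 0 0 3
  0 0 0 4
After step 3: ants at (3,3),(0,0),(2,3)
  1 0 0 0
  2 0 0 0
  0 0 0 4
  0 0 0 5
After step 4: ants at (2,3),(1,0),(3,3)
  0 0 0 0
  3 0 0 0
  0 0 0 5
  0 0 0 6
After step 5: ants at (3,3),(0,0),(2,3)
  1 0 0 0
  2 0 0 0
  0 0 0 6
  0 0 0 7
After step 6: ants at (2,3),(1,0),(3,3)
  0 0 0 0
  3 0 0 0
  0 0 0 7
  0 0 0 8

0 0 0 0
3 0 0 0
0 0 0 7
0 0 0 8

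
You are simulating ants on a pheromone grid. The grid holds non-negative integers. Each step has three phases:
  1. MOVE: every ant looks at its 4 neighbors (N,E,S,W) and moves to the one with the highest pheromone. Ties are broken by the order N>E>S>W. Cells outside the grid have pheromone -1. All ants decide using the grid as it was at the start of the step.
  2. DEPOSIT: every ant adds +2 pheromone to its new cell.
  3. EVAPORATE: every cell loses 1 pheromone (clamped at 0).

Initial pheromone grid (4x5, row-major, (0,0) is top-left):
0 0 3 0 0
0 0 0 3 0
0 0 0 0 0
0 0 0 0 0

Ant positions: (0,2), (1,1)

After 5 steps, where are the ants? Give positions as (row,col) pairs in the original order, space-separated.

Step 1: ant0:(0,2)->E->(0,3) | ant1:(1,1)->N->(0,1)
  grid max=2 at (0,2)
Step 2: ant0:(0,3)->S->(1,3) | ant1:(0,1)->E->(0,2)
  grid max=3 at (0,2)
Step 3: ant0:(1,3)->N->(0,3) | ant1:(0,2)->E->(0,3)
  grid max=3 at (0,3)
Step 4: ant0:(0,3)->S->(1,3) | ant1:(0,3)->S->(1,3)
  grid max=5 at (1,3)
Step 5: ant0:(1,3)->N->(0,3) | ant1:(1,3)->N->(0,3)
  grid max=5 at (0,3)

(0,3) (0,3)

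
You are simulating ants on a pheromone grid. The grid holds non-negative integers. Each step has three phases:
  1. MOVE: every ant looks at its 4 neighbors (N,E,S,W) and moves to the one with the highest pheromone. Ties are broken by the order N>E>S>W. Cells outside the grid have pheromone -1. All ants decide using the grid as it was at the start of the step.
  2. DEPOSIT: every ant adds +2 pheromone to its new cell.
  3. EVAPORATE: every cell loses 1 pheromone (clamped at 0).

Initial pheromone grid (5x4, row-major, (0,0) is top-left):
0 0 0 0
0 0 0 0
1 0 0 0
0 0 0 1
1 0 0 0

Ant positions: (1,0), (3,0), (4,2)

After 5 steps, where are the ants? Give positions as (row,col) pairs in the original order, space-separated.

Step 1: ant0:(1,0)->S->(2,0) | ant1:(3,0)->N->(2,0) | ant2:(4,2)->N->(3,2)
  grid max=4 at (2,0)
Step 2: ant0:(2,0)->N->(1,0) | ant1:(2,0)->N->(1,0) | ant2:(3,2)->N->(2,2)
  grid max=3 at (1,0)
Step 3: ant0:(1,0)->S->(2,0) | ant1:(1,0)->S->(2,0) | ant2:(2,2)->N->(1,2)
  grid max=6 at (2,0)
Step 4: ant0:(2,0)->N->(1,0) | ant1:(2,0)->N->(1,0) | ant2:(1,2)->N->(0,2)
  grid max=5 at (1,0)
Step 5: ant0:(1,0)->S->(2,0) | ant1:(1,0)->S->(2,0) | ant2:(0,2)->E->(0,3)
  grid max=8 at (2,0)

(2,0) (2,0) (0,3)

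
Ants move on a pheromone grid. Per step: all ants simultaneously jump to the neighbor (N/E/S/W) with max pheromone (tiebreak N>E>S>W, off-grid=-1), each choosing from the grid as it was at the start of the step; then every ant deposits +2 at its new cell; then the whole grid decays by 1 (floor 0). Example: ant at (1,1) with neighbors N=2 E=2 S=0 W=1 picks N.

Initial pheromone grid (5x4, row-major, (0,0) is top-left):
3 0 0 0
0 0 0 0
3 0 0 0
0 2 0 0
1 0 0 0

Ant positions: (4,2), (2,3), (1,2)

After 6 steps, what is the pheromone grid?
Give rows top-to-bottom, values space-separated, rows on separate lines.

After step 1: ants at (3,2),(1,3),(0,2)
  2 0 1 0
  0 0 0 1
  2 0 0 0
  0 1 1 0
  0 0 0 0
After step 2: ants at (3,1),(0,3),(0,3)
  1 0 0 3
  0 0 0 0
  1 0 0 0
  0 2 0 0
  0 0 0 0
After step 3: ants at (2,1),(1,3),(1,3)
  0 0 0 2
  0 0 0 3
  0 1 0 0
  0 1 0 0
  0 0 0 0
After step 4: ants at (3,1),(0,3),(0,3)
  0 0 0 5
  0 0 0 2
  0 0 0 0
  0 2 0 0
  0 0 0 0
After step 5: ants at (2,1),(1,3),(1,3)
  0 0 0 4
  0 0 0 5
  0 1 0 0
  0 1 0 0
  0 0 0 0
After step 6: ants at (3,1),(0,3),(0,3)
  0 0 0 7
  0 0 0 4
  0 0 0 0
  0 2 0 0
  0 0 0 0

0 0 0 7
0 0 0 4
0 0 0 0
0 2 0 0
0 0 0 0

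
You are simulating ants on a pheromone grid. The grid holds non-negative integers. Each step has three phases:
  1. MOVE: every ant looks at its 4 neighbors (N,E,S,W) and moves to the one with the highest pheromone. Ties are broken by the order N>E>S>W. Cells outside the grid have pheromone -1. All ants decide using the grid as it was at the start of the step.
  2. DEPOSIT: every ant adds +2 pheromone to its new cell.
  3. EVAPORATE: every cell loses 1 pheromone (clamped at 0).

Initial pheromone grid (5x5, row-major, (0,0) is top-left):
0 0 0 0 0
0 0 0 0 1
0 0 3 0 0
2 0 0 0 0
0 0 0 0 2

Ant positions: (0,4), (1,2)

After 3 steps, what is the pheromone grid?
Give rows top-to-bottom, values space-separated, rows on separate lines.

After step 1: ants at (1,4),(2,2)
  0 0 0 0 0
  0 0 0 0 2
  0 0 4 0 0
  1 0 0 0 0
  0 0 0 0 1
After step 2: ants at (0,4),(1,2)
  0 0 0 0 1
  0 0 1 0 1
  0 0 3 0 0
  0 0 0 0 0
  0 0 0 0 0
After step 3: ants at (1,4),(2,2)
  0 0 0 0 0
  0 0 0 0 2
  0 0 4 0 0
  0 0 0 0 0
  0 0 0 0 0

0 0 0 0 0
0 0 0 0 2
0 0 4 0 0
0 0 0 0 0
0 0 0 0 0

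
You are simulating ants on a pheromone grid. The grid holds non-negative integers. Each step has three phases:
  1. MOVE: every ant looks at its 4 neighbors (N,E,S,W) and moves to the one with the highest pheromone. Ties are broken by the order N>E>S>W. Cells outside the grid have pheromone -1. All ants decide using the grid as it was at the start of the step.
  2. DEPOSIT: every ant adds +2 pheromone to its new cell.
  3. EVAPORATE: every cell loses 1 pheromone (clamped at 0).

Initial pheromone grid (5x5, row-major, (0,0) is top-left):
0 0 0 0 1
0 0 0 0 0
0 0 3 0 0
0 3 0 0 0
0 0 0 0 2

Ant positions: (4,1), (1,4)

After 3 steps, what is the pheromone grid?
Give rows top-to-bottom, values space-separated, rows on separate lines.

After step 1: ants at (3,1),(0,4)
  0 0 0 0 2
  0 0 0 0 0
  0 0 2 0 0
  0 4 0 0 0
  0 0 0 0 1
After step 2: ants at (2,1),(1,4)
  0 0 0 0 1
  0 0 0 0 1
  0 1 1 0 0
  0 3 0 0 0
  0 0 0 0 0
After step 3: ants at (3,1),(0,4)
  0 0 0 0 2
  0 0 0 0 0
  0 0 0 0 0
  0 4 0 0 0
  0 0 0 0 0

0 0 0 0 2
0 0 0 0 0
0 0 0 0 0
0 4 0 0 0
0 0 0 0 0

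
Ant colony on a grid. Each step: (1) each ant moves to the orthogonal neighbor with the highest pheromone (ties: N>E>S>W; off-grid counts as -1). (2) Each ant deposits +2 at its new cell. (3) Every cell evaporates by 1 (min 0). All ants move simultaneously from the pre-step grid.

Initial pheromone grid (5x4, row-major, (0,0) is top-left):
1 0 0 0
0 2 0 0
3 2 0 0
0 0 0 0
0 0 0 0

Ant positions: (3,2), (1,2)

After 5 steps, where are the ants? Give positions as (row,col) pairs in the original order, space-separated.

Step 1: ant0:(3,2)->N->(2,2) | ant1:(1,2)->W->(1,1)
  grid max=3 at (1,1)
Step 2: ant0:(2,2)->W->(2,1) | ant1:(1,1)->S->(2,1)
  grid max=4 at (2,1)
Step 3: ant0:(2,1)->N->(1,1) | ant1:(2,1)->N->(1,1)
  grid max=5 at (1,1)
Step 4: ant0:(1,1)->S->(2,1) | ant1:(1,1)->S->(2,1)
  grid max=6 at (2,1)
Step 5: ant0:(2,1)->N->(1,1) | ant1:(2,1)->N->(1,1)
  grid max=7 at (1,1)

(1,1) (1,1)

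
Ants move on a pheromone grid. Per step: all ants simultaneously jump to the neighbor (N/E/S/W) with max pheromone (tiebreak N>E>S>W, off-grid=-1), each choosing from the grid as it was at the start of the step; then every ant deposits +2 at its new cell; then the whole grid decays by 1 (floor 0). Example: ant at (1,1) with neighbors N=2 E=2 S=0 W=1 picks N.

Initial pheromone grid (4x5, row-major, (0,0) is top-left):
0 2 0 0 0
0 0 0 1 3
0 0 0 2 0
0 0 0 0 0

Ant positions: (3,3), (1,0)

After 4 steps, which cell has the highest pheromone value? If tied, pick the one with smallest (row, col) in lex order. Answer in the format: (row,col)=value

Step 1: ant0:(3,3)->N->(2,3) | ant1:(1,0)->N->(0,0)
  grid max=3 at (2,3)
Step 2: ant0:(2,3)->N->(1,3) | ant1:(0,0)->E->(0,1)
  grid max=2 at (0,1)
Step 3: ant0:(1,3)->S->(2,3) | ant1:(0,1)->E->(0,2)
  grid max=3 at (2,3)
Step 4: ant0:(2,3)->N->(1,3) | ant1:(0,2)->W->(0,1)
  grid max=2 at (0,1)
Final grid:
  0 2 0 0 0
  0 0 0 1 0
  0 0 0 2 0
  0 0 0 0 0
Max pheromone 2 at (0,1)

Answer: (0,1)=2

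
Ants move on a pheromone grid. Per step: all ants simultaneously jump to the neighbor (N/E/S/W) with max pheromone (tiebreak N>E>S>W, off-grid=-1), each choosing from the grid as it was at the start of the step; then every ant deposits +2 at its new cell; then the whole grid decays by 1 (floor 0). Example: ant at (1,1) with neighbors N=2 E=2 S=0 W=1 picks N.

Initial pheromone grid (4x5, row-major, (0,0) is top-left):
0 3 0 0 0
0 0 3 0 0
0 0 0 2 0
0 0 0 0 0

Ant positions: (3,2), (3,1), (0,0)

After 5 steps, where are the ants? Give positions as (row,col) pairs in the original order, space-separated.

Step 1: ant0:(3,2)->N->(2,2) | ant1:(3,1)->N->(2,1) | ant2:(0,0)->E->(0,1)
  grid max=4 at (0,1)
Step 2: ant0:(2,2)->N->(1,2) | ant1:(2,1)->E->(2,2) | ant2:(0,1)->E->(0,2)
  grid max=3 at (0,1)
Step 3: ant0:(1,2)->S->(2,2) | ant1:(2,2)->N->(1,2) | ant2:(0,2)->S->(1,2)
  grid max=6 at (1,2)
Step 4: ant0:(2,2)->N->(1,2) | ant1:(1,2)->S->(2,2) | ant2:(1,2)->S->(2,2)
  grid max=7 at (1,2)
Step 5: ant0:(1,2)->S->(2,2) | ant1:(2,2)->N->(1,2) | ant2:(2,2)->N->(1,2)
  grid max=10 at (1,2)

(2,2) (1,2) (1,2)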